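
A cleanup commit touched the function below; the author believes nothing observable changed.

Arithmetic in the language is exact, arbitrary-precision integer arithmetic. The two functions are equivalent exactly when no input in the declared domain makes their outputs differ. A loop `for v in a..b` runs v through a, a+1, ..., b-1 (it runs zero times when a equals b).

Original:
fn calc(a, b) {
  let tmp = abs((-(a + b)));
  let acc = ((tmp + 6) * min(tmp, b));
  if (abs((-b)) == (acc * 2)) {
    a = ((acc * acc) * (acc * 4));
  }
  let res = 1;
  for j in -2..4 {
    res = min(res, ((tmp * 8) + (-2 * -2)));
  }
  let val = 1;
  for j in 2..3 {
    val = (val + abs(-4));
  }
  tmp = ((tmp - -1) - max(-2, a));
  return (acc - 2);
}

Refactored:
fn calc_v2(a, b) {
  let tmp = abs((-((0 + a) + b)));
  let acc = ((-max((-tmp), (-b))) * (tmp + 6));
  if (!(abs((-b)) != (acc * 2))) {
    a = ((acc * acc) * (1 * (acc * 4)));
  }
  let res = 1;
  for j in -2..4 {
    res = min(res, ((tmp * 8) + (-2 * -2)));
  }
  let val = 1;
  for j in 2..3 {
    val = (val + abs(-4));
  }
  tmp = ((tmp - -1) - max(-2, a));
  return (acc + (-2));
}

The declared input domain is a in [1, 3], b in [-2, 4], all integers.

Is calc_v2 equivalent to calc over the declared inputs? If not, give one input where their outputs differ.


Behavior is preserved: although arithmetic usage differs; and boolean connective usage differs; and comparison usage differs; and constant usage differs; and min/max/abs usage differs, the outputs never diverge.
One worked example (a=3, b=1) — calc: tmp := 4 | acc := 10 | (abs((-b)) == (acc * 2)): false | res := 1 | iter j=-2: | res := 1 | iter j=-1: | res := 1 | iter j=0: | res := 1 | iter j=1: | res := 1 | iter j=2: | res := 1 | iter j=3: | res := 1 | val := 1 | iter j=2: | val := 5 | tmp := 2 | result 8; calc_v2: tmp := 4 | acc := 10 | (!(abs((-b)) != (acc * 2))): false | res := 1 | iter j=-2: | res := 1 | iter j=-1: | res := 1 | iter j=0: | res := 1 | iter j=1: | res := 1 | iter j=2: | res := 1 | iter j=3: | res := 1 | val := 1 | iter j=2: | val := 5 | tmp := 2 | result 8; agreement on 8.
An exhaustive pass over the 21 declared inputs shows identical outputs.
verdict: equivalent


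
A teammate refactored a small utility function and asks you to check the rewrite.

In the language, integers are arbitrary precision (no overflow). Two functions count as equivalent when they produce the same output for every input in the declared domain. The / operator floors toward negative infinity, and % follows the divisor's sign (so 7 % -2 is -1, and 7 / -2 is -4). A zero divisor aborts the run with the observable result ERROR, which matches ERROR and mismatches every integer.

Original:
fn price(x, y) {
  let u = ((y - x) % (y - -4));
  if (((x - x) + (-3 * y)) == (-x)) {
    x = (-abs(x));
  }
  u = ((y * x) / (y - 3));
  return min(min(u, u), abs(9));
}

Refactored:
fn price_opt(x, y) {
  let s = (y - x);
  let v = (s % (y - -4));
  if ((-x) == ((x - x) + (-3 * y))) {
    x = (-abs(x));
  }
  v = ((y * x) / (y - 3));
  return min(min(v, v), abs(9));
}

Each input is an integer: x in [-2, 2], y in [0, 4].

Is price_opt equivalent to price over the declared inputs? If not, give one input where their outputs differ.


This is a faithful refactor — local variable names differ; statement counts differ, but the computed results match everywhere.
Tracing x=0, y=3: price: u := 3 | (((x - x) + (-3 * y)) == (-x)): false | divide-by-zero, output ERROR | price_opt: s := 3 | v := 3 | ((-x) == ((x - x) + (-3 * y))): false | divide-by-zero, output ERROR — matching result ERROR.
Across all 25 domain points the two functions coincide.
verdict: equivalent


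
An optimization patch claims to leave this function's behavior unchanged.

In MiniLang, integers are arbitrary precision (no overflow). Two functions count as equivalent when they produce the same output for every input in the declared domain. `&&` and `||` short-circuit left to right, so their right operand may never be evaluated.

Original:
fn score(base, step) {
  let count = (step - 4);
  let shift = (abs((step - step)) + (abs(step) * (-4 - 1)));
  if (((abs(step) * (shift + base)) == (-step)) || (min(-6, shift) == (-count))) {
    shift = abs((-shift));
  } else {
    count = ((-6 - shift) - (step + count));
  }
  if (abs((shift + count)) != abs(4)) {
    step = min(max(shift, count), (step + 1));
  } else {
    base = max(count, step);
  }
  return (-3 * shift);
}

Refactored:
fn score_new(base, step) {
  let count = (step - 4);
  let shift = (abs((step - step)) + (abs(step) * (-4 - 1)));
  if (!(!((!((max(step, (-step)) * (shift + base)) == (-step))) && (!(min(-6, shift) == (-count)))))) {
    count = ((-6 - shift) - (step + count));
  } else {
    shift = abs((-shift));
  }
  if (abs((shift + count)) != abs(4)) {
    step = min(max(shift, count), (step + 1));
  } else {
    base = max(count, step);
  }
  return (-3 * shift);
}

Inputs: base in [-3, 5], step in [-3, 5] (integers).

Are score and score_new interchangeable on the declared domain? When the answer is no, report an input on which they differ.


This is a faithful refactor — boolean connective usage differs; and min/max/abs usage differs, but the computed results match everywhere.
Tracing base=1, step=3: score: count becomes -1; next shift becomes -15; next (((abs(step) * (shift + base)) == (-step)) || (min(-6, shift) == (-count))) evaluates to false; next count becomes 7; next (abs((shift + count)) != abs(4)) evaluates to true; next step becomes 4; next final value 45 | score_new: count becomes -1; next shift becomes -15; next (!(!((!((max(step, (-step)) * (shift + base)) == (-step))) && (!(min(-6, shift) == (-count)))))) evaluates to true; next count becomes 7; next (abs((shift + count)) != abs(4)) evaluates to true; next step becomes 4; next final value 45 — matching result 45.
Across all 81 domain points the two functions coincide.
verdict: equivalent


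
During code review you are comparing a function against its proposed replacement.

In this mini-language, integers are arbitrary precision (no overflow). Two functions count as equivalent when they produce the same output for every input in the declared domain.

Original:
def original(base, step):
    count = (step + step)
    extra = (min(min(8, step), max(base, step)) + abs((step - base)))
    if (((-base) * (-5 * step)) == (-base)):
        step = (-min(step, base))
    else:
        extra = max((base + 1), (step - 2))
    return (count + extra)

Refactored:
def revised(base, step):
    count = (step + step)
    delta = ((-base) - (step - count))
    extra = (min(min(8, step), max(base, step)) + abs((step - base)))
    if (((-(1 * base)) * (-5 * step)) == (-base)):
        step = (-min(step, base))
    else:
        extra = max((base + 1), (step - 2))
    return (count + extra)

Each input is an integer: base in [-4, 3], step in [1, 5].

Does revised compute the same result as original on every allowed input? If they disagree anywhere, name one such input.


Differences: constant usage differs, and arithmetic usage differs, and statement counts differ, and local variable names differ — yet all 40 inputs agree.
verdict: equivalent


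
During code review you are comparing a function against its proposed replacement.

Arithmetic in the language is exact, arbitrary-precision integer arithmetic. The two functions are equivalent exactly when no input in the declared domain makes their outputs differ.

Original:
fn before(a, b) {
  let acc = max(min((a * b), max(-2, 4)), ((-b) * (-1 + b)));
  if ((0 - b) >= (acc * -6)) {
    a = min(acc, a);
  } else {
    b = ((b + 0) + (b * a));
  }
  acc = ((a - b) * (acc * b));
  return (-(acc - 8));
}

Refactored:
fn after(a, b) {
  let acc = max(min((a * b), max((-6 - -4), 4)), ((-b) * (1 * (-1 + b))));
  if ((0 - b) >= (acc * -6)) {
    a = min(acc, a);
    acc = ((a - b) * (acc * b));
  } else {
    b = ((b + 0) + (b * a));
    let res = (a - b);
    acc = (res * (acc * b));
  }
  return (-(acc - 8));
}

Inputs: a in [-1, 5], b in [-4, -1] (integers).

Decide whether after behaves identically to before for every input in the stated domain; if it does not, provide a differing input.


Differences: local variable names differ; also arithmetic usage differs; also constant usage differs; also statement counts differ — yet all 28 inputs agree.
verdict: equivalent


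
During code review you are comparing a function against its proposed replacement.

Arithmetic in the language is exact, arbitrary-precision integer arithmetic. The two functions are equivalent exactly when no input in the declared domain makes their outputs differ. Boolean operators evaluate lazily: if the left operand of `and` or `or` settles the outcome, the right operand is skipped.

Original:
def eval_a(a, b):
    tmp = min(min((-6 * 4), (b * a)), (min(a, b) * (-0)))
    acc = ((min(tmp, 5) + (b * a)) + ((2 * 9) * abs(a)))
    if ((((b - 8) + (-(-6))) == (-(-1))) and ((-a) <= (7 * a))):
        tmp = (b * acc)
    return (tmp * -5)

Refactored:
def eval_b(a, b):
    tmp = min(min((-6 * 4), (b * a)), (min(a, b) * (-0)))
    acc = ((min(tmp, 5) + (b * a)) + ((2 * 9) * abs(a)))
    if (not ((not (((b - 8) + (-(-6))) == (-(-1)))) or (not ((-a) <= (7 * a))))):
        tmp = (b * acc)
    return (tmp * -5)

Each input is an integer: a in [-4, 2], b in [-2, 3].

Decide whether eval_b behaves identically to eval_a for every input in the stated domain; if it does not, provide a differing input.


The two versions differ — the changes include boolean connective usage differs.
Spot check at a=2, b=3 — eval_a: tmp becomes -24; next acc becomes 18; next ((((b - 8) + (-(-6))) == (-(-1))) and ((-a) <= (7 * a))) evaluates to true; next tmp becomes 54; next final value -270. eval_b: tmp becomes -24; next acc becomes 18; next (not ((not (((b - 8) + (-(-6))) == (-(-1)))) or (not ((-a) <= (7 * a))))) evaluates to true; next tmp becomes 54; next final value -270. Both give -270.
Across all 42 domain points the two functions coincide.
verdict: equivalent


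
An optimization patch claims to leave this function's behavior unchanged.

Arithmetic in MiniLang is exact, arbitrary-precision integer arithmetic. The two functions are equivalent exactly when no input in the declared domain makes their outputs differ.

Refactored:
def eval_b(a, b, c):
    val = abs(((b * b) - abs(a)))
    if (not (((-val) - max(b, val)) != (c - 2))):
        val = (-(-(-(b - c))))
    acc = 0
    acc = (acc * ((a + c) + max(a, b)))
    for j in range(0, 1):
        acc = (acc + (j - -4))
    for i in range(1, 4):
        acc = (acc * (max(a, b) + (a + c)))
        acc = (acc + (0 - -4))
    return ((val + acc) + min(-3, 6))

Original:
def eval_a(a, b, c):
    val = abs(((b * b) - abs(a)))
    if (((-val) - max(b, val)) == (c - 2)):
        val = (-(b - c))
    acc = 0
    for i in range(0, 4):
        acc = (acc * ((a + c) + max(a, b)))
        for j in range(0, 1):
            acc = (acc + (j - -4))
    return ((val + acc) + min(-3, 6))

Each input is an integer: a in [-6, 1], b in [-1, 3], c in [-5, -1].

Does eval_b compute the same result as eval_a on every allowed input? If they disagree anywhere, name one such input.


The two are interchangeable: constant usage differs; loop structure differs; min/max/abs usage differs; boolean connective usage differs; arithmetic usage differs; comparison usage differs; statement counts differ, and every declared input agrees.
As a probe, take a=-2, b=0, c=-1: eval_a runs val := 2 | (((-val) - max(b, val)) == (c - 2)): false | acc := 0 | iter i=0: | acc := 0 | iter j=0: | acc := 4 | iter i=1: | acc := -12 | iter j=0: | acc := -8 | iter i=2: | acc := 24 | iter j=0: | acc := 28 | iter i=3: | acc := -84 | iter j=0: | acc := -80 | result -81; eval_b runs val := 2 | (not (((-val) - max(b, val)) != (c - 2))): false | acc := 0 | acc := 0 | iter j=0: | acc := 4 | iter i=1: | acc := -12 | acc := -8 | iter i=2: | acc := 24 | acc := 28 | iter i=3: | acc := -84 | acc := -80 | result -81; both end at -81.
Across all 200 domain points the two functions coincide.
verdict: equivalent


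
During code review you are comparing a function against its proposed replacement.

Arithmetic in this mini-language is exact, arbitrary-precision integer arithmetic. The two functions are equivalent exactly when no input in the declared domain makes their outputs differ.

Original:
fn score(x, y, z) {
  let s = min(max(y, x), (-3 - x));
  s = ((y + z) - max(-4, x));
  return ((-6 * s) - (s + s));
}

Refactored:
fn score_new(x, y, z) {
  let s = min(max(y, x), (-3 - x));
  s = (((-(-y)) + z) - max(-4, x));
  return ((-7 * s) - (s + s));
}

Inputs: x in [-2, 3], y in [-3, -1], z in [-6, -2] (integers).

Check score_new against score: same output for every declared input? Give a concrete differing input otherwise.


The rewrite breaks on x=-2, y=-3, z=-6, where the results are 56 and 63.
score: s=-2, then s=-7, then returns 56
score_new: s=-2, then s=-7, then returns 63
verdict: not equivalent; witness: x=-2, y=-3, z=-6


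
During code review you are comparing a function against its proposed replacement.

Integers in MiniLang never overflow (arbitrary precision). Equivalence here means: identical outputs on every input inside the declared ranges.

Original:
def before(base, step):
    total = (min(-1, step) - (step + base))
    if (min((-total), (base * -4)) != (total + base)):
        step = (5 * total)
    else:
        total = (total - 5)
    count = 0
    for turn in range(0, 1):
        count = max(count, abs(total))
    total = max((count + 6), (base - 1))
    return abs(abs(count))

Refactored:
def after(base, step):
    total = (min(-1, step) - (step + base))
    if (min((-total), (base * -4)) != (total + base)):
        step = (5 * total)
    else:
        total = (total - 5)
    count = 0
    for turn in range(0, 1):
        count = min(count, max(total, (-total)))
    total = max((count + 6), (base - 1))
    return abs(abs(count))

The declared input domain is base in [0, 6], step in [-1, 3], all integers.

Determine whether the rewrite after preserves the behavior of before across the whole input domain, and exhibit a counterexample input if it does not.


Not equivalent: base=0, step=-1 separates them (5 vs 0).
before: total becomes 0; next (min((-total), (base * -4)) != (total + base)) evaluates to false; next total becomes -5; next count becomes 0; next at turn=0:; next count becomes 5; next total becomes 11; next final value 5
after: total becomes 0; next (min((-total), (base * -4)) != (total + base)) evaluates to false; next total becomes -5; next count becomes 0; next at turn=0:; next count becomes 0; next total becomes 6; next final value 0
verdict: not equivalent; witness: base=0, step=-1


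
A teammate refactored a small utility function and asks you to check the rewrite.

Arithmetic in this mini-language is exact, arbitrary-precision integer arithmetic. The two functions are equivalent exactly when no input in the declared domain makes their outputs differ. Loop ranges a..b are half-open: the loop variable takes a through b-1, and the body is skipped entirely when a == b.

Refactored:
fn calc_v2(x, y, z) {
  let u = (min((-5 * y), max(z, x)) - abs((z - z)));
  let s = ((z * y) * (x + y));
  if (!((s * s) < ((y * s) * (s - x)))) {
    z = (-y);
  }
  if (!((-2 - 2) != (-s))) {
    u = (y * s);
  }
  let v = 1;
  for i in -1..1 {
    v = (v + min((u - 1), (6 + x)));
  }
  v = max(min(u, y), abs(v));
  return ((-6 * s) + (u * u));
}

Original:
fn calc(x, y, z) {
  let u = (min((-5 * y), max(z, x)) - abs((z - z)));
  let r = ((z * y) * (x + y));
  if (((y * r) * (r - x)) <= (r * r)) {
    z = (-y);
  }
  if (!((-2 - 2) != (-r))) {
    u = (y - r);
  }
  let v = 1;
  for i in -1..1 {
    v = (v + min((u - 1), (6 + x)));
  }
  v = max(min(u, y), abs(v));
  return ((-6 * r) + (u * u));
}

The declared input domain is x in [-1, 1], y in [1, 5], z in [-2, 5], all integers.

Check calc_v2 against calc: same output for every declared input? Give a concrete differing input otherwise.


The rewrite breaks on x=-1, y=2, z=2, where the results are -20 and 40.
calc: u=-10, then r=4, then (((y * r) * (r - x)) <= (r * r)) is false, then (!((-2 - 2) != (-r))) is true, then u=-2, then v=1, then (i=-1), then v=-2, then (i=0), then v=-5, then v=5, then returns -20
calc_v2: u=-10, then s=4, then (!((s * s) < ((y * s) * (s - x)))) is false, then (!((-2 - 2) != (-s))) is true, then u=8, then v=1, then (i=-1), then v=6, then (i=0), then v=11, then v=11, then returns 40
verdict: not equivalent; witness: x=-1, y=2, z=2


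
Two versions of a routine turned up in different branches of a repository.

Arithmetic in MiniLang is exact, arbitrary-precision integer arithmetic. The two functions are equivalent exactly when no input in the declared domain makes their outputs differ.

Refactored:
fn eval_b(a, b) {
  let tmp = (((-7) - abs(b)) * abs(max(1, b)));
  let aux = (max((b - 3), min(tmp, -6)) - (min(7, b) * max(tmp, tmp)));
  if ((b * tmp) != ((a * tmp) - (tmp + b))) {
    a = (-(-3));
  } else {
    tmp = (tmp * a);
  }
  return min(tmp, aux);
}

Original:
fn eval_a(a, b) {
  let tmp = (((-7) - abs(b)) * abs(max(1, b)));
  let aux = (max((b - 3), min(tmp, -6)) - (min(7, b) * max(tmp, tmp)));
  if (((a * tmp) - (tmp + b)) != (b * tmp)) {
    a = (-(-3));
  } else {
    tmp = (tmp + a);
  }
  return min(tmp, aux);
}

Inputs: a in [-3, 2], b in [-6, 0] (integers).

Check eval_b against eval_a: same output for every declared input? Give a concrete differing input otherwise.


Consider the input a=1, b=0.
eval_a: tmp := -7 | aux := -3 | (((a * tmp) - (tmp + b)) != (b * tmp)): false | tmp := -6 | result -6
eval_b: tmp := -7 | aux := -3 | ((b * tmp) != ((a * tmp) - (tmp + b))): false | tmp := -7 | result -7
-6 and -7 differ, so these are not the same function on this domain.
verdict: not equivalent; witness: a=1, b=0


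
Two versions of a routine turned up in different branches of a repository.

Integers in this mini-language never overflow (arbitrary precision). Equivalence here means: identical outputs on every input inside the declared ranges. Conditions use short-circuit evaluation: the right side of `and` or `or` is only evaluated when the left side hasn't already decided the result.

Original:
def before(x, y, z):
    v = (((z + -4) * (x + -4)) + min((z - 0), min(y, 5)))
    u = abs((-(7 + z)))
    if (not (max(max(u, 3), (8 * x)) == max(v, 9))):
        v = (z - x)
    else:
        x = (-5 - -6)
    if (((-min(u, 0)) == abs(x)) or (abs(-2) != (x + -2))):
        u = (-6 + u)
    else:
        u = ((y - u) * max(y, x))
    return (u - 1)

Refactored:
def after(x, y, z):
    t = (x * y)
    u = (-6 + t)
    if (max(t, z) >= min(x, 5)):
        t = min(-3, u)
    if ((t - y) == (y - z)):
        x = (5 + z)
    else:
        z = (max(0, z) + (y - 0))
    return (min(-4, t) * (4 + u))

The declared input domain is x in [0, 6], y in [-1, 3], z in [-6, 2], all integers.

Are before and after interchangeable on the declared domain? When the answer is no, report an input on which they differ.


x=0, y=-1, z=-6 yields -6 from before but 12 from after.
verdict: not equivalent; witness: x=0, y=-1, z=-6


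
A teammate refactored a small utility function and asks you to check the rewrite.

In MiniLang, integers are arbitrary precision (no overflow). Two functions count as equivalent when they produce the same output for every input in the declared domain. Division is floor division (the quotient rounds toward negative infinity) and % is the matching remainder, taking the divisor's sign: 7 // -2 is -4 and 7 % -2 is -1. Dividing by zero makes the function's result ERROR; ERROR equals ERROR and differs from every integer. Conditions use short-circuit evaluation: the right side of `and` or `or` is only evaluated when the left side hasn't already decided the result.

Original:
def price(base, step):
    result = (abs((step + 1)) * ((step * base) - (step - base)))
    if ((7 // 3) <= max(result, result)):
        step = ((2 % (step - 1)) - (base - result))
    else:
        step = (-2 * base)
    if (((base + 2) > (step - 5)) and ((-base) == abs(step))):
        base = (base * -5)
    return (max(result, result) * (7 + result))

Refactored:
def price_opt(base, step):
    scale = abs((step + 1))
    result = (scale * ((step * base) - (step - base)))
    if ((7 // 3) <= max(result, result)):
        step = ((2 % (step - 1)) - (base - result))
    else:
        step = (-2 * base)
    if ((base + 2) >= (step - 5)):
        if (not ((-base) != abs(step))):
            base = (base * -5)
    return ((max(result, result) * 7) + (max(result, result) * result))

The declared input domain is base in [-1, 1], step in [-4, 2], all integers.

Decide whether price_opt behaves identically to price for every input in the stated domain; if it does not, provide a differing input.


Equivalent. The suspicious edit (`((base + 2) > (step - 5))` became `((base + 2) >= (step - 5))`) never changes the result for any input inside the declared domain.
Across all 21 domain points the two functions coincide.
As a probe, take base=-1, step=-2: price runs result = 3; ((7 // 3) <= max(result, result)) -> true; step = 3; (((base + 2) > (step - 5)) and ((-base) == abs(step))) -> false; return 30; price_opt runs scale = 1; result = 3; ((7 // 3) <= max(result, result)) -> true; step = 3; ((base + 2) >= (step - 5)) -> true; (not ((-base) != abs(step))) -> false; return 30; both end at 30.
verdict: equivalent


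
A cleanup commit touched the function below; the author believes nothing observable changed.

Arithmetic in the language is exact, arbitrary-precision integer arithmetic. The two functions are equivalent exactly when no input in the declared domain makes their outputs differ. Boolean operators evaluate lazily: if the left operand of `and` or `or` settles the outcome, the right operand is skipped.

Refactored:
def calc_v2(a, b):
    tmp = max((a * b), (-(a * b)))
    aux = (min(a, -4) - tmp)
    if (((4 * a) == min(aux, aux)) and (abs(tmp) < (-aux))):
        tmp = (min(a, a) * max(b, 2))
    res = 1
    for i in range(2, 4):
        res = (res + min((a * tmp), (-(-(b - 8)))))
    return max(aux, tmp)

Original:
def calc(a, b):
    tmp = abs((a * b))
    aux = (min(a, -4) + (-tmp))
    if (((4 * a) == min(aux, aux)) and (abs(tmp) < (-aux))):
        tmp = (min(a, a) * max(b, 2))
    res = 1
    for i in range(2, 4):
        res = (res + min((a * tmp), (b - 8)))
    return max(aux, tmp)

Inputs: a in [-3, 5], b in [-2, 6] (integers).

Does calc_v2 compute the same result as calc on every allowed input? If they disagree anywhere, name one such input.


The two versions differ — the changes include arithmetic usage differs; and min/max/abs usage differs.
Spot check at a=5, b=4 — calc: tmp=20, then aux=-24, then (((4 * a) == min(aux, aux)) and (abs(tmp) < (-aux))) is false, then res=1, then (i=2), then res=-3, then (i=3), then res=-7, then returns 20. calc_v2: tmp=20, then aux=-24, then (((4 * a) == min(aux, aux)) and (abs(tmp) < (-aux))) is false, then res=1, then (i=2), then res=-3, then (i=3), then res=-7, then returns 20. Both give 20.
Checked all 81 inputs in the declared domain: the outputs agree on every one.
verdict: equivalent


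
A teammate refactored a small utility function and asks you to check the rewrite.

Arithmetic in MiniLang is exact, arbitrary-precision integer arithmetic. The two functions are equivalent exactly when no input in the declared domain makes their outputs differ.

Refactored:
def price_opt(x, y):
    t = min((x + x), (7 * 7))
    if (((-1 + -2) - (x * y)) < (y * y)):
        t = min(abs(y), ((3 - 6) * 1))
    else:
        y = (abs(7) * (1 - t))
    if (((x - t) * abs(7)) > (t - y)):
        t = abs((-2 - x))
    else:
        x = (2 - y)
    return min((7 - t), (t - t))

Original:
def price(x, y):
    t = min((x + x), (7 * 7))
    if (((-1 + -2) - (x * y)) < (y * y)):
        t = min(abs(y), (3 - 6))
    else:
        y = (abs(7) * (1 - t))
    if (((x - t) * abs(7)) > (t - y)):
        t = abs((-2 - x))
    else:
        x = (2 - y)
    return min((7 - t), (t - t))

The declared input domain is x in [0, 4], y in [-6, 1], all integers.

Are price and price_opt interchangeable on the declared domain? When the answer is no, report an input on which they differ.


Comparing the listings, the differences include: arithmetic usage differs, plus constant usage differs.
One worked example (x=1, y=-5) — price: t becomes 2; next (((-1 + -2) - (x * y)) < (y * y)) evaluates to true; next t becomes -3; next (((x - t) * abs(7)) > (t - y)) evaluates to true; next t becomes 3; next final value 0; price_opt: t becomes 2; next (((-1 + -2) - (x * y)) < (y * y)) evaluates to true; next t becomes -3; next (((x - t) * abs(7)) > (t - y)) evaluates to true; next t becomes 3; next final value 0; agreement on 0.
Sweeping the whole domain (40 inputs) finds no disagreement.
verdict: equivalent


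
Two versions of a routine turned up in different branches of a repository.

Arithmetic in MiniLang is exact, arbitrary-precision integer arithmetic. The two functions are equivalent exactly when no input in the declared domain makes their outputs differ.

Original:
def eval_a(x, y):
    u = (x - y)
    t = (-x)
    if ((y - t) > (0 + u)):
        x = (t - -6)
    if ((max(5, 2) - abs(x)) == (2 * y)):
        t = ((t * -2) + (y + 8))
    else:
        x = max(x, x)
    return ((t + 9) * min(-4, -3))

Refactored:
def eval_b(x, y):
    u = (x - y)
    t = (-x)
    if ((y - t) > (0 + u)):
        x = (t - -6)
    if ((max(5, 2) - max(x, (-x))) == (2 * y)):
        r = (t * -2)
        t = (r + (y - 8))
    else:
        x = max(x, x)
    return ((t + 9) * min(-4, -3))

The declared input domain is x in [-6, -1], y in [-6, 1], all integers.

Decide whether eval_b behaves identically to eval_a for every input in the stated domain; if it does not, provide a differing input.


Evaluate both at x=-5, y=0.
eval_a: u=-5, then t=5, then ((y - t) > (0 + u)) is false, then ((max(5, 2) - abs(x)) == (2 * y)) is true, then t=-2, then returns -28
eval_b: u=-5, then t=5, then ((y - t) > (0 + u)) is false, then ((max(5, 2) - max(x, (-x))) == (2 * y)) is true, then r=-10, then t=-18, then returns 36
-28 and 36 differ, so these are not the same function on this domain.
verdict: not equivalent; witness: x=-5, y=0


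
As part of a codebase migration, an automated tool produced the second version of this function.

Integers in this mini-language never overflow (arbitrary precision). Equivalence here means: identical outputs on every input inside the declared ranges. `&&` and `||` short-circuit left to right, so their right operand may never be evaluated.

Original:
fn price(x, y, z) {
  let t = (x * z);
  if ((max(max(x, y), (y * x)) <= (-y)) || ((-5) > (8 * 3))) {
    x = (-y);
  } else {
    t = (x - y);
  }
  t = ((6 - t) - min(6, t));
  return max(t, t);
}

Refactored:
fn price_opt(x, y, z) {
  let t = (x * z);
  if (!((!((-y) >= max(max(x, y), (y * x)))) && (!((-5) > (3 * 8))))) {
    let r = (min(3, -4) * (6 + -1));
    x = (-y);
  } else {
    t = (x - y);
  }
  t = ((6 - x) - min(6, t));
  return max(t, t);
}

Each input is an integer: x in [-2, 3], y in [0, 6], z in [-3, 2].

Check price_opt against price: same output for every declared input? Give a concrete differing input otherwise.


At x=-2, y=0, z=-3: price gives -6, price_opt gives 0.
verdict: not equivalent; witness: x=-2, y=0, z=-3


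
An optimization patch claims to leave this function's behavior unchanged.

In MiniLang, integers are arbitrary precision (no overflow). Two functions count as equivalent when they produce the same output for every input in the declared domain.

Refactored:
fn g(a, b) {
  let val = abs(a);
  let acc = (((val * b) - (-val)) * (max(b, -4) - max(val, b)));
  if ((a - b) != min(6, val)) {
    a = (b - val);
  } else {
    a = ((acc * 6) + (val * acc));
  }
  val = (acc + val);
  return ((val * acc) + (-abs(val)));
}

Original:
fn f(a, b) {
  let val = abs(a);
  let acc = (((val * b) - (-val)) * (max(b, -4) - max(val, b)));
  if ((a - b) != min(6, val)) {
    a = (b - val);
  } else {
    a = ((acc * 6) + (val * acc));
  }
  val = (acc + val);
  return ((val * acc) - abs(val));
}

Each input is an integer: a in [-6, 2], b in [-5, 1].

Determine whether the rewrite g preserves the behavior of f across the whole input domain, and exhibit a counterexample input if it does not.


The two are interchangeable: arithmetic usage differs, and every declared input agrees.
Tracing a=0, b=1: f: val becomes 0; next acc becomes 0; next ((a - b) != min(6, val)) evaluates to true; next a becomes 1; next val becomes 0; next final value 0 | g: val becomes 0; next acc becomes 0; next ((a - b) != min(6, val)) evaluates to true; next a becomes 1; next val becomes 0; next final value 0 — matching result 0.
An exhaustive pass over the 63 declared inputs shows identical outputs.
verdict: equivalent


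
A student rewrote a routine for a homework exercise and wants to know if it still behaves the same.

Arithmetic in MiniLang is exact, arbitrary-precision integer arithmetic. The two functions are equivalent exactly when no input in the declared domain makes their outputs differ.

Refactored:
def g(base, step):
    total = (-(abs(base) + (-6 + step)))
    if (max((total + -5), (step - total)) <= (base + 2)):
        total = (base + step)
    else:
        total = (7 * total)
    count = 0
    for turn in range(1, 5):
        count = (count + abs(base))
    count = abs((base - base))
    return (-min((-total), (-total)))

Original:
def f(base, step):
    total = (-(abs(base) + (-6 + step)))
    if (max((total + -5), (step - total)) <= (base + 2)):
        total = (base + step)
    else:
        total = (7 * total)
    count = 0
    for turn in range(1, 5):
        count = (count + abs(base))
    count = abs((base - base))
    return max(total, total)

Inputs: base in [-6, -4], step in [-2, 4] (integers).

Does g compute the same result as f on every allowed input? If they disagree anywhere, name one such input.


The two are interchangeable: min/max/abs usage differs, and every declared input agrees.
One worked example (base=-6, step=3) — f: total=-3, then (max((total + -5), (step - total)) <= (base + 2)) is false, then total=-21, then count=0, then (turn=1), then count=6, then (turn=2), then count=12, then (turn=3), then count=18, then (turn=4), then count=24, then count=0, then returns -21; g: total=-3, then (max((total + -5), (step - total)) <= (base + 2)) is false, then total=-21, then count=0, then (turn=1), then count=6, then (turn=2), then count=12, then (turn=3), then count=18, then (turn=4), then count=24, then count=0, then returns -21; agreement on -21.
Across all 21 domain points the two functions coincide.
verdict: equivalent


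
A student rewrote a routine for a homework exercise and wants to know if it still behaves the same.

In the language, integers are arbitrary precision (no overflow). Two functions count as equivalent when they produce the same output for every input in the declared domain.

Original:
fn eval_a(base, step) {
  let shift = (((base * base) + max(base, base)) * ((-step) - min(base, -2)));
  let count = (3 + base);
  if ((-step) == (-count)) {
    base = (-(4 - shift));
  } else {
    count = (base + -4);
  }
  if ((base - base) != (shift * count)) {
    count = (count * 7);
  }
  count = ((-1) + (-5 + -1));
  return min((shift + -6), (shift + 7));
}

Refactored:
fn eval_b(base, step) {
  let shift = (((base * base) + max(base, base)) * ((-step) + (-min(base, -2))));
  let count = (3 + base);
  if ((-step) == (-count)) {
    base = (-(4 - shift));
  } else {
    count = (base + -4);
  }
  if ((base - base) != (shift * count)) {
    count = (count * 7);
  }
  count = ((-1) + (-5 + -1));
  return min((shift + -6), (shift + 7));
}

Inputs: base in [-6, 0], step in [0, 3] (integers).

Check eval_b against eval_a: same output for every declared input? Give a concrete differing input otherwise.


Although arithmetic usage differs, 28/28 inputs agree.
verdict: equivalent


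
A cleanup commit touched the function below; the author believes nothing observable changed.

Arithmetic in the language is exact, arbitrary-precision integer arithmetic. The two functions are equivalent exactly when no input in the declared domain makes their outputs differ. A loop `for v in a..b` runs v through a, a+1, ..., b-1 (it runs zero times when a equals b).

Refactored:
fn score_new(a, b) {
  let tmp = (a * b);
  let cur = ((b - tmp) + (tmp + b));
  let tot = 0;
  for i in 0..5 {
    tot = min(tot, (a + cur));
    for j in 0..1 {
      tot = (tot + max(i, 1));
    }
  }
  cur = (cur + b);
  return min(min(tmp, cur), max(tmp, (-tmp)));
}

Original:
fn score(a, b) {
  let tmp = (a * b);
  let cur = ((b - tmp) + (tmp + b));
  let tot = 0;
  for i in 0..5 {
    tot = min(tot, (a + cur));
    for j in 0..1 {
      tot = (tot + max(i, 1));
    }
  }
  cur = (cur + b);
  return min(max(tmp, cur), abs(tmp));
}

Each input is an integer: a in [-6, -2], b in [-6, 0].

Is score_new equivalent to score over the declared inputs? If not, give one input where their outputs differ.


Consider the input a=-6, b=-6.
score: tmp becomes 36; next cur becomes -12; next tot becomes 0; next at i=0:; next tot becomes -18; next at j=0:; next tot becomes -17; next at i=1:; next tot becomes -18; next at j=0:; next tot becomes -17; next at i=2:; next tot becomes -18; next at j=0:; next tot becomes -16; next at i=3:; next tot becomes -18; next at j=0:; next tot becomes -15; next at i=4:; next tot becomes -18; next at j=0:; next tot becomes -14; next cur becomes -18; next final value 36
score_new: tmp becomes 36; next cur becomes -12; next tot becomes 0; next at i=0:; next tot becomes -18; next at j=0:; next tot becomes -17; next at i=1:; next tot becomes -18; next at j=0:; next tot becomes -17; next at i=2:; next tot becomes -18; next at j=0:; next tot becomes -16; next at i=3:; next tot becomes -18; next at j=0:; next tot becomes -15; next at i=4:; next tot becomes -18; next at j=0:; next tot becomes -14; next cur becomes -18; next final value -18
36 against -18: the behavior changed.
verdict: not equivalent; witness: a=-6, b=-6


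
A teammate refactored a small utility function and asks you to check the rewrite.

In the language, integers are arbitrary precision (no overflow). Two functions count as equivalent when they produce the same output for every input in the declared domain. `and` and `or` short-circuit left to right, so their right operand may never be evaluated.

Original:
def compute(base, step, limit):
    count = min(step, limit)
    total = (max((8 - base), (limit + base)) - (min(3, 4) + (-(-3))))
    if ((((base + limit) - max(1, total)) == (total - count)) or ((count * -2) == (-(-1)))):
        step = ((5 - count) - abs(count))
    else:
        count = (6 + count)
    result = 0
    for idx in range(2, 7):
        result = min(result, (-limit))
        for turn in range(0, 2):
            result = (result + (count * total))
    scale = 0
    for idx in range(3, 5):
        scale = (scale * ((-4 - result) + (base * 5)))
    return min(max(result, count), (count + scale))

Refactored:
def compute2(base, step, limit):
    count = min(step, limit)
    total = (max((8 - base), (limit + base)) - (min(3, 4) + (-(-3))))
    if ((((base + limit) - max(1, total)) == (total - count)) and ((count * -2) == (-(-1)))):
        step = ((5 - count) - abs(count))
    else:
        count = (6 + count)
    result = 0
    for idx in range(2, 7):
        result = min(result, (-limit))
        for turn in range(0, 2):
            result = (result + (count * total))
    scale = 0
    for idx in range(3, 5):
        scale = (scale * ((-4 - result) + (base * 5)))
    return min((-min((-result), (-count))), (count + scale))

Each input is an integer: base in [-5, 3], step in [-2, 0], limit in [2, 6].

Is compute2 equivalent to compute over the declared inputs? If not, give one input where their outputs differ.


Try base=0, step=-2, limit=6.
compute: count becomes -2; next total becomes 2; next ((((base + limit) - max(1, total)) == (total - count)) or ((count * -2) == (-(-1)))) evaluates to true; next step becomes 5; next result becomes 0; next at idx=2:; next result becomes -6; next at turn=0:; next result becomes -10; next at turn=1:; next result becomes -14; next at idx=3:; next result becomes -14; next at turn=0:; next result becomes -18; next at turn=1:; next result becomes -22; next at idx=4:; next result becomes -22; next at turn=0:; next result becomes -26; next at turn=1:; next result becomes -30; next at idx=5:; next result becomes -30; next at turn=0:; next result becomes -34; next at turn=1:; next result becomes -38; next at idx=6:; next result becomes -38; next at turn=0:; next result becomes -42; next at turn=1:; next result becomes -46; next scale becomes 0; next at idx=3:; next scale becomes 0; next at idx=4:; next scale becomes 0; next final value -2
compute2: count becomes -2; next total becomes 2; next ((((base + limit) - max(1, total)) == (total - count)) and ((count * -2) == (-(-1)))) evaluates to false; next count becomes 4; next result becomes 0; next at idx=2:; next result becomes -6; next at turn=0:; next result becomes 2; next at turn=1:; next result becomes 10; next at idx=3:; next result becomes -6; next at turn=0:; next result becomes 2; next at turn=1:; next result becomes 10; next at idx=4:; next result becomes -6; next at turn=0:; next result becomes 2; next at turn=1:; next result becomes 10; next at idx=5:; next result becomes -6; next at turn=0:; next result becomes 2; next at turn=1:; next result becomes 10; next at idx=6:; next result becomes -6; next at turn=0:; next result becomes 2; next at turn=1:; next result becomes 10; next scale becomes 0; next at idx=3:; next scale becomes 0; next at idx=4:; next scale becomes 0; next final value 4
-2 against 4: the behavior changed.
verdict: not equivalent; witness: base=0, step=-2, limit=6


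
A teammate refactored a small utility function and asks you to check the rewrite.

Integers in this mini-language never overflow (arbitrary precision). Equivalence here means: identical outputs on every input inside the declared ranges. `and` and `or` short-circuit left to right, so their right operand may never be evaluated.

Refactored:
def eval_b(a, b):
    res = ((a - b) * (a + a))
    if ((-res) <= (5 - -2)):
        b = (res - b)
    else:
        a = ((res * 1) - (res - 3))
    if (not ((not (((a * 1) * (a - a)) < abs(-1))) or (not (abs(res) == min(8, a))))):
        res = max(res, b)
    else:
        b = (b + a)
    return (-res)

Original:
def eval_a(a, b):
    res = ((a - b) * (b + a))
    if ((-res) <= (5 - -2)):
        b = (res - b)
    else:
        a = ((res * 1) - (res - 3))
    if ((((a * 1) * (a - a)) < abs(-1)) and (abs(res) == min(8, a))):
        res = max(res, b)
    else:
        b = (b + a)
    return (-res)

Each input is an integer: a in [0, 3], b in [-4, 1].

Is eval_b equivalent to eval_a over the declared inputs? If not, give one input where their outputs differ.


These are not equivalent — on a=0, b=-4 the outputs split (16 vs -4).
eval_a: res := -16 | ((-res) <= (5 - -2)): false | a := 3 | ((((a * 1) * (a - a)) < abs(-1)) and (abs(res) == min(8, a))): false | b := -1 | result 16
eval_b: res := 0 | ((-res) <= (5 - -2)): true | b := 4 | (not ((not (((a * 1) * (a - a)) < abs(-1))) or (not (abs(res) == min(8, a))))): true | res := 4 | result -4
verdict: not equivalent; witness: a=0, b=-4


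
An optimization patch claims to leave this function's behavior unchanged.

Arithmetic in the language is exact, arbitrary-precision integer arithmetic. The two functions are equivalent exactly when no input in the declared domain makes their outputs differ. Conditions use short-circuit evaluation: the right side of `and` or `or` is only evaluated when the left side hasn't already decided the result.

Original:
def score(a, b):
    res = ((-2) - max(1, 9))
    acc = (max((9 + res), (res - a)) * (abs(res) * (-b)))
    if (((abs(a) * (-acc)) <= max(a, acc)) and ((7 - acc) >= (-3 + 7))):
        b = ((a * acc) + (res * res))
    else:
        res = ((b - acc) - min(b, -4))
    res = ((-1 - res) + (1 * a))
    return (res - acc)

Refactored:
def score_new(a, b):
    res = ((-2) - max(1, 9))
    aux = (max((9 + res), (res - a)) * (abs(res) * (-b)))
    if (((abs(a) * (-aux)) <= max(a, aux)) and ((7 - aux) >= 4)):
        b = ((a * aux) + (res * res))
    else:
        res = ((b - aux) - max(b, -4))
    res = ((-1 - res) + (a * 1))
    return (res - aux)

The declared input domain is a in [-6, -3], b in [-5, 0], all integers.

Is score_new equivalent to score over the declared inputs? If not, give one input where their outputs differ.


The rewrite breaks on a=-6, b=-5, where the results are -7 and -6.
score: res=-11, then acc=-110, then (((abs(a) * (-acc)) <= max(a, acc)) and ((7 - acc) >= (-3 + 7))) is false, then res=110, then res=-117, then returns -7
score_new: res=-11, then aux=-110, then (((abs(a) * (-aux)) <= max(a, aux)) and ((7 - aux) >= 4)) is false, then res=109, then res=-116, then returns -6
verdict: not equivalent; witness: a=-6, b=-5
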